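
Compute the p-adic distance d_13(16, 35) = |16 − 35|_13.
d_13(16, 35) = 1

Step 1 — x − y = 16 − 35 = -19. Step 2 — v_13(-19) = 0 (factor: -19 = −(13^0 · 19); the sign does not affect v_p). Step 3 — |x − y|_13 = 13^{0} = 1.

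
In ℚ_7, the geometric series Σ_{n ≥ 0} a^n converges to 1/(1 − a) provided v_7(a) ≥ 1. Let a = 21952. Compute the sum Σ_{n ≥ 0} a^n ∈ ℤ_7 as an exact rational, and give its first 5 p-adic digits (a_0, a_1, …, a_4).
Σ a^n = 1/(1 − a) = -1/21951;  first 5 digits = (1, 0, 0, 1, 2)

v_7(a) = 3 ≥ 1, so the series converges in ℤ_7 to 1/(1 − a) = 1/(1 − 21952) = -1/21951. Expand this rational in ℤ_7: compute digits iteratively via d_i = x_i mod 7, x_{i+1} = (x_i − d_i)/7. The first 5 digits are (1, 0, 0, 1, 2).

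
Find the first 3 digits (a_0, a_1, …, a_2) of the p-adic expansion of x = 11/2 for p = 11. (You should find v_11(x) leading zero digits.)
(a_0, …, a_2) = (0, 6, 5)

v_11(11/2) = 1, so a_0 = ... = a_0 = 0. Factor out: x = 11^1 · u with u = 1/2 a unit in ℤ_11. Expand u iteratively via a_{v+i} = u_i mod 11, u_{i+1} = (u_i − a_{v+i})/11:
  u_0 = 1/2;  a_1 = 6;  u_1 = (u_0 − 6)/11 = -1/2
  u_1 = -1/2;  a_2 = 5;  u_2 = (u_1 − 5)/11 = -1/2
Digits: (0, 6, 5).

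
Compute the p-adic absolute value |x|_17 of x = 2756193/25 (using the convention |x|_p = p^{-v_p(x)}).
|2756193/25|_17 = 1/83521

Step 1 — compute v_17(x) by factoring powers of 17 out of the numerator and denominator: v_17(2756193/25) = 4. Step 2 — apply |x|_p = p^{-v_p(x)} = 17^{-4} = 1/83521.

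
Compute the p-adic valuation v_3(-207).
v_3(-207) = 2

v_3(n) is the largest exponent k such that 3^k divides n. Factor out: -207 = -3^2 · 23. (Sign doesn't affect v_p.) So v_3(-207) = 2.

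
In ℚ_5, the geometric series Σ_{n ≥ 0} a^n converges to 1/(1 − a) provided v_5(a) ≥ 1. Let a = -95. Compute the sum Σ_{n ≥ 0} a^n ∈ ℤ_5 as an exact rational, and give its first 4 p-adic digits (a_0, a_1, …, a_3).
Σ a^n = 1/(1 − a) = 1/96;  first 4 digits = (1, 1, 2, 2)

v_5(a) = 1 ≥ 1, so the series converges in ℤ_5 to 1/(1 − a) = 1/(1 − (-95)) = 1/96. Expand this rational in ℤ_5: compute digits iteratively via d_i = x_i mod 5, x_{i+1} = (x_i − d_i)/5. The first 4 digits are (1, 1, 2, 2).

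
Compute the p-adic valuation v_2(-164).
v_2(-164) = 2

v_2(n) is the largest exponent k such that 2^k divides n. Factor out: -164 = -2^2 · 41. (Sign doesn't affect v_p.) So v_2(-164) = 2.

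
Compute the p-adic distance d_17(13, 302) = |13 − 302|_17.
d_17(13, 302) = 1/289

Step 1 — x − y = 13 − 302 = -289. Step 2 — v_17(-289) = 2 (factor: -289 = −(17^2 · 1); the sign does not affect v_p). Step 3 — |x − y|_17 = 17^{-2} = 1/289.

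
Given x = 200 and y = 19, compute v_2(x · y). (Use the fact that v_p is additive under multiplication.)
v_2(3800) = 3

v_p(x) = 3 (factor: 200 = 2^3 · 25); v_p(y) = 0 (factor: 19 = 2^0 · 19). Additivity: v_p(xy) = v_p(x) + v_p(y) = 3 + 0 = 3. (Direct check: xy = 3800 = 2^3 · (475).)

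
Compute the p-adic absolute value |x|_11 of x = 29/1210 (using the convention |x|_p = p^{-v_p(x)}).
|29/1210|_11 = 121

Step 1 — compute v_11(x) by factoring powers of 11 out of the numerator and denominator: v_11(29/1210) = -2. Step 2 — apply |x|_p = p^{-v_p(x)} = 11^{2} = 121.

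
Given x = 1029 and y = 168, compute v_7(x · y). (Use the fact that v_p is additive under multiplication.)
v_7(172872) = 4

v_p(x) = 3 (factor: 1029 = 7^3 · 3); v_p(y) = 1 (factor: 168 = 7^1 · 24). Additivity: v_p(xy) = v_p(x) + v_p(y) = 3 + 1 = 4. (Direct check: xy = 172872 = 7^4 · (72).)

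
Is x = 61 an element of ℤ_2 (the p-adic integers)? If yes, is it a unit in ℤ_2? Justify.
x ∈ ℤ_2^× (unit); v_2(x) = 0

ℤ_2 = {x ∈ ℚ_2 : v_2(x) ≥ 0} and ℤ_2^× = {x ∈ ℤ_2 : v_2(x) = 0}. Here v_2(61) = v_2(num) − v_2(den) = 0; compare against these criteria.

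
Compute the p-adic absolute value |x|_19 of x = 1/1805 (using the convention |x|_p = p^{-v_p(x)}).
|1/1805|_19 = 361

Step 1 — compute v_19(x) by factoring powers of 19 out of the numerator and denominator: v_19(1/1805) = -2. Step 2 — apply |x|_p = p^{-v_p(x)} = 19^{2} = 361.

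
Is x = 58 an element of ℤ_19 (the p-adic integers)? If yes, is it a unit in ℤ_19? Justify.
x ∈ ℤ_19^× (unit); v_19(x) = 0

ℤ_19 = {x ∈ ℚ_19 : v_19(x) ≥ 0} and ℤ_19^× = {x ∈ ℤ_19 : v_19(x) = 0}. Here v_19(58) = v_19(num) − v_19(den) = 0; compare against these criteria.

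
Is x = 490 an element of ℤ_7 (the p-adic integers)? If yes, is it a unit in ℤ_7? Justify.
x ∈ ℤ_7 but not a unit; v_7(x) = 2 > 0

ℤ_7 = {x ∈ ℚ_7 : v_7(x) ≥ 0} and ℤ_7^× = {x ∈ ℤ_7 : v_7(x) = 0}. Here v_7(490) = v_7(num) − v_7(den) = 2; compare against these criteria.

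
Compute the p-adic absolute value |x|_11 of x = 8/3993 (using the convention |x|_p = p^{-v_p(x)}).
|8/3993|_11 = 1331

Step 1 — compute v_11(x) by factoring powers of 11 out of the numerator and denominator: v_11(8/3993) = -3. Step 2 — apply |x|_p = p^{-v_p(x)} = 11^{3} = 1331.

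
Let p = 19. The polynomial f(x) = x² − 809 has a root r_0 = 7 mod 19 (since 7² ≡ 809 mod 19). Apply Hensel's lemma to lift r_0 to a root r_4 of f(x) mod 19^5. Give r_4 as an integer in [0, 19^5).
r_4 = 451105 (mod 2476099)

Hensel's recurrence: r_{i+1} = r_i − f(r_i)·(f′(r_i))^{-1} mod 19^{i+2}, with f′(x) = 2x. Iterate:
  r_0 = 7 (mod 19)
  r_1 = 216 (mod 361)
  r_2 = 5270 (mod 6859)
  r_3 = 60142 (mod 130321)
  r_4 = 451105 (mod 2476099)
Final: r_4 = 451105, and one checks f(r_4) ≡ 0 mod 19^5.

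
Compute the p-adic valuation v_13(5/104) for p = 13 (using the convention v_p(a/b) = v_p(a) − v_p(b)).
v_13(5/104) = -1

Factor powers of 13 from the numerator and denominator of the reduced fraction: 5 = 13^0 · 5 and 104 = 13^1 · 8. Apply v_p(a/b) = v_p(a) − v_p(b): v_13(5/104) = 0 − 1 = -1.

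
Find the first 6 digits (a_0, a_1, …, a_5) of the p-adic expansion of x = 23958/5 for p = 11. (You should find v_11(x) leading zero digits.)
(a_0, …, a_5) = (0, 0, 0, 8, 4, 4)

v_11(23958/5) = 3, so a_0 = ... = a_2 = 0. Factor out: x = 11^3 · u with u = 18/5 a unit in ℤ_11. Expand u iteratively via a_{v+i} = u_i mod 11, u_{i+1} = (u_i − a_{v+i})/11:
  u_0 = 18/5;  a_3 = 8;  u_1 = (u_0 − 8)/11 = -2/5
  u_1 = -2/5;  a_4 = 4;  u_2 = (u_1 − 4)/11 = -2/5
  u_2 = -2/5;  a_5 = 4;  u_3 = (u_2 − 4)/11 = -2/5
Digits: (0, 0, 0, 8, 4, 4).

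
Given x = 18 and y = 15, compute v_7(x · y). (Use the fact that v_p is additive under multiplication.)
v_7(270) = 0

v_p(x) = 0 (factor: 18 = 7^0 · 18); v_p(y) = 0 (factor: 15 = 7^0 · 15). Additivity: v_p(xy) = v_p(x) + v_p(y) = 0 + 0 = 0. (Direct check: xy = 270 = 7^0 · (270).)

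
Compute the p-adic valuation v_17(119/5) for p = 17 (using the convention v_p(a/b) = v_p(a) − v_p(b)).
v_17(119/5) = 1

Factor powers of 17 from the numerator and denominator of the reduced fraction: 119 = 17^1 · 7 and 5 = 17^0 · 5. Apply v_p(a/b) = v_p(a) − v_p(b): v_17(119/5) = 1 − 0 = 1.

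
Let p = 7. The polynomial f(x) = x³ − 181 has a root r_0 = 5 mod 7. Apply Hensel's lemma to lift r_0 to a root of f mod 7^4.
r_3 = 1006 (mod 2401)

Hensel: r_{i+1} = r_i − f(r_i)/f′(r_i) mod 7^{i+2}, where f′(x) = 3x². Iterate:
  r_0 = 5 (mod 7)
  r_1 = 26 (mod 49)
  r_2 = 320 (mod 343)
  r_3 = 1006 (mod 2401)
Final: r = 1006 with f(r) ≡ 0 mod 7^4.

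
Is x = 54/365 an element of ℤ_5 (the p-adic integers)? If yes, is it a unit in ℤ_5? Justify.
x ∉ ℤ_5 (v_5(x) = -1 < 0)

ℤ_5 = {x ∈ ℚ_5 : v_5(x) ≥ 0} and ℤ_5^× = {x ∈ ℤ_5 : v_5(x) = 0}. Here v_5(54/365) = v_5(num) − v_5(den) = -1; compare against these criteria.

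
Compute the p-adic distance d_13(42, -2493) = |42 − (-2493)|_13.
d_13(42, -2493) = 1/169

Step 1 — x − y = 42 − (-2493) = 2535. Step 2 — v_13(2535) = 2 (factor: 2535 = (13^2 · 15); the sign does not affect v_p). Step 3 — |x − y|_13 = 13^{-2} = 1/169.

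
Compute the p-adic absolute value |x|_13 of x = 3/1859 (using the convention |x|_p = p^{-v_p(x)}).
|3/1859|_13 = 169

Step 1 — compute v_13(x) by factoring powers of 13 out of the numerator and denominator: v_13(3/1859) = -2. Step 2 — apply |x|_p = p^{-v_p(x)} = 13^{2} = 169.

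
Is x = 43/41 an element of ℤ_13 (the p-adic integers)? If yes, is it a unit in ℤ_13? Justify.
x ∈ ℤ_13^× (unit); v_13(x) = 0

ℤ_13 = {x ∈ ℚ_13 : v_13(x) ≥ 0} and ℤ_13^× = {x ∈ ℤ_13 : v_13(x) = 0}. Here v_13(43/41) = v_13(num) − v_13(den) = 0; compare against these criteria.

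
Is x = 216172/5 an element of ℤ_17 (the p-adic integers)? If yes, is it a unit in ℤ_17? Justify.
x ∈ ℤ_17 but not a unit; v_17(x) = 3 > 0

ℤ_17 = {x ∈ ℚ_17 : v_17(x) ≥ 0} and ℤ_17^× = {x ∈ ℤ_17 : v_17(x) = 0}. Here v_17(216172/5) = v_17(num) − v_17(den) = 3; compare against these criteria.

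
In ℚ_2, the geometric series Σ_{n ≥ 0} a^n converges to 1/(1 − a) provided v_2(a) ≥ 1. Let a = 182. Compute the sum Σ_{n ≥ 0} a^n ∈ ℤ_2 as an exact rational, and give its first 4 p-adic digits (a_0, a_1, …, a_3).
Σ a^n = 1/(1 − a) = -1/181;  first 4 digits = (1, 1, 0, 0)

v_2(a) = 1 ≥ 1, so the series converges in ℤ_2 to 1/(1 − a) = 1/(1 − 182) = -1/181. Expand this rational in ℤ_2: compute digits iteratively via d_i = x_i mod 2, x_{i+1} = (x_i − d_i)/2. The first 4 digits are (1, 1, 0, 0).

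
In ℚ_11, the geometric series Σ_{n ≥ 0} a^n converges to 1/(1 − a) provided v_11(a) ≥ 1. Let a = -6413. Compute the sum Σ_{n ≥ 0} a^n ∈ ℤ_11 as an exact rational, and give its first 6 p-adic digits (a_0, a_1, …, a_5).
Σ a^n = 1/(1 − a) = 1/6414;  first 6 digits = (1, 0, 2, 6, 3, 2)

v_11(a) = 2 ≥ 1, so the series converges in ℤ_11 to 1/(1 − a) = 1/(1 − (-6413)) = 1/6414. Expand this rational in ℤ_11: compute digits iteratively via d_i = x_i mod 11, x_{i+1} = (x_i − d_i)/11. The first 6 digits are (1, 0, 2, 6, 3, 2).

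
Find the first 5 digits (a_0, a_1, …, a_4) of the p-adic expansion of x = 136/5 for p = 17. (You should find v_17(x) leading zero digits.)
(a_0, …, a_4) = (0, 5, 10, 13, 6)

v_17(136/5) = 1, so a_0 = ... = a_0 = 0. Factor out: x = 17^1 · u with u = 8/5 a unit in ℤ_17. Expand u iteratively via a_{v+i} = u_i mod 17, u_{i+1} = (u_i − a_{v+i})/17:
  u_0 = 8/5;  a_1 = 5;  u_1 = (u_0 − 5)/17 = -1/5
  u_1 = -1/5;  a_2 = 10;  u_2 = (u_1 − 10)/17 = -3/5
  u_2 = -3/5;  a_3 = 13;  u_3 = (u_2 − 13)/17 = -4/5
  u_3 = -4/5;  a_4 = 6;  u_4 = (u_3 − 6)/17 = -2/5
Digits: (0, 5, 10, 13, 6).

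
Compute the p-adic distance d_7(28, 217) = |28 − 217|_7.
d_7(28, 217) = 1/7

Step 1 — x − y = 28 − 217 = -189. Step 2 — v_7(-189) = 1 (factor: -189 = −(7^1 · 27); the sign does not affect v_p). Step 3 — |x − y|_7 = 7^{-1} = 1/7.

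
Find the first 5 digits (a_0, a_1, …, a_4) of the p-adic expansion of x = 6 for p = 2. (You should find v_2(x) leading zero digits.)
(a_0, …, a_4) = (0, 1, 1, 0, 0)

v_2(6) = 1, so a_0 = ... = a_0 = 0. Factor out: x = 2^1 · u with u = 3 a unit in ℤ_2. Expand u iteratively via a_{v+i} = u_i mod 2, u_{i+1} = (u_i − a_{v+i})/2:
  u_0 = 3;  a_1 = 1;  u_1 = (u_0 − 1)/2 = 1
  u_1 = 1;  a_2 = 1;  u_2 = (u_1 − 1)/2 = 0
  u_2 = 0;  a_3 = 0;  u_3 = (u_2 − 0)/2 = 0
  u_3 = 0;  a_4 = 0;  u_4 = (u_3 − 0)/2 = 0
Digits: (0, 1, 1, 0, 0).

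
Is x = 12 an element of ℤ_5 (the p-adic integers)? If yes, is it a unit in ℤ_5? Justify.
x ∈ ℤ_5^× (unit); v_5(x) = 0

ℤ_5 = {x ∈ ℚ_5 : v_5(x) ≥ 0} and ℤ_5^× = {x ∈ ℤ_5 : v_5(x) = 0}. Here v_5(12) = v_5(num) − v_5(den) = 0; compare against these criteria.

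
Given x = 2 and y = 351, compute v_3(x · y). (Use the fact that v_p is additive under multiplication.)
v_3(702) = 3

v_p(x) = 0 (factor: 2 = 3^0 · 2); v_p(y) = 3 (factor: 351 = 3^3 · 13). Additivity: v_p(xy) = v_p(x) + v_p(y) = 0 + 3 = 3. (Direct check: xy = 702 = 3^3 · (26).)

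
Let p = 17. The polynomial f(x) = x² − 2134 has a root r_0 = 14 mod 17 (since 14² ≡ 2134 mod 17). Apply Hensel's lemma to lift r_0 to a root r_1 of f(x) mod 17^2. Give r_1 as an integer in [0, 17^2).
r_1 = 269 (mod 289)

Hensel's recurrence: r_{i+1} = r_i − f(r_i)·(f′(r_i))^{-1} mod 17^{i+2}, with f′(x) = 2x. Iterate:
  r_0 = 14 (mod 17)
  r_1 = 269 (mod 289)
Final: r_1 = 269, and one checks f(r_1) ≡ 0 mod 17^2.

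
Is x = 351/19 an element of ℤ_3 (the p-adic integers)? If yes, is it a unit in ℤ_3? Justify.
x ∈ ℤ_3 but not a unit; v_3(x) = 3 > 0

ℤ_3 = {x ∈ ℚ_3 : v_3(x) ≥ 0} and ℤ_3^× = {x ∈ ℤ_3 : v_3(x) = 0}. Here v_3(351/19) = v_3(num) − v_3(den) = 3; compare against these criteria.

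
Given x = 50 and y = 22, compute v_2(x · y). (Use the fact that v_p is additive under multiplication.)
v_2(1100) = 2

v_p(x) = 1 (factor: 50 = 2^1 · 25); v_p(y) = 1 (factor: 22 = 2^1 · 11). Additivity: v_p(xy) = v_p(x) + v_p(y) = 1 + 1 = 2. (Direct check: xy = 1100 = 2^2 · (275).)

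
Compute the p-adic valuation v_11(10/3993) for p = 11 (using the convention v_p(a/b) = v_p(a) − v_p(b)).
v_11(10/3993) = -3

Factor powers of 11 from the numerator and denominator of the reduced fraction: 10 = 11^0 · 10 and 3993 = 11^3 · 3. Apply v_p(a/b) = v_p(a) − v_p(b): v_11(10/3993) = 0 − 3 = -3.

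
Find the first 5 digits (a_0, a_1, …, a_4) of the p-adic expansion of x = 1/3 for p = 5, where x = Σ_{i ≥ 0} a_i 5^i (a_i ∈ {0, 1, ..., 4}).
(a_0, …, a_4) = (2, 3, 1, 3, 1)

v_5(1/3) = 0 (numerator and denominator both coprime to 5), so x ∈ ℤ_5^×. Compute digits iteratively via a_i = x_i mod 5, x_{i+1} = (x_i − a_i)/5, with x_0 = x:
  x_0 = 1/3;  a_0 = 2;  x_1 = (x_0 − 2)/5 = -1/3
  x_1 = -1/3;  a_1 = 3;  x_2 = (x_1 − 3)/5 = -2/3
  x_2 = -2/3;  a_2 = 1;  x_3 = (x_2 − 1)/5 = -1/3
  x_3 = -1/3;  a_3 = 3;  x_4 = (x_3 − 3)/5 = -2/3
  x_4 = -2/3;  a_4 = 1;  x_5 = (x_4 − 1)/5 = -1/3
Digits: (2, 3, 1, 3, 1).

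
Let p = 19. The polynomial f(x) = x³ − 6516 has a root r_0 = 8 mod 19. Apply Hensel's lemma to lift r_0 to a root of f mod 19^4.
r_3 = 48857 (mod 130321)

Hensel: r_{i+1} = r_i − f(r_i)/f′(r_i) mod 19^{i+2}, where f′(x) = 3x². Iterate:
  r_0 = 8 (mod 19)
  r_1 = 122 (mod 361)
  r_2 = 844 (mod 6859)
  r_3 = 48857 (mod 130321)
Final: r = 48857 with f(r) ≡ 0 mod 19^4.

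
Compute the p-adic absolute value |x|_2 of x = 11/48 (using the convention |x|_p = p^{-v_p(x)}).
|11/48|_2 = 16

Step 1 — compute v_2(x) by factoring powers of 2 out of the numerator and denominator: v_2(11/48) = -4. Step 2 — apply |x|_p = p^{-v_p(x)} = 2^{4} = 16.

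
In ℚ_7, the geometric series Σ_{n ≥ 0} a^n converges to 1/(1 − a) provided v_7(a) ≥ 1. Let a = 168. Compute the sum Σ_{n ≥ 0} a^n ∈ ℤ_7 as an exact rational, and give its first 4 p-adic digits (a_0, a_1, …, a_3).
Σ a^n = 1/(1 − a) = -1/167;  first 4 digits = (1, 3, 5, 4)

v_7(a) = 1 ≥ 1, so the series converges in ℤ_7 to 1/(1 − a) = 1/(1 − 168) = -1/167. Expand this rational in ℤ_7: compute digits iteratively via d_i = x_i mod 7, x_{i+1} = (x_i − d_i)/7. The first 4 digits are (1, 3, 5, 4).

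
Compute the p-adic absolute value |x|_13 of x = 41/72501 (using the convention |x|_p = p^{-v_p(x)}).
|41/72501|_13 = 2197

Step 1 — compute v_13(x) by factoring powers of 13 out of the numerator and denominator: v_13(41/72501) = -3. Step 2 — apply |x|_p = p^{-v_p(x)} = 13^{3} = 2197.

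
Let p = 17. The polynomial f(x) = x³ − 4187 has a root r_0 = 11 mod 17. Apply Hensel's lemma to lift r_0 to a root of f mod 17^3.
r_2 = 3377 (mod 4913)

Hensel: r_{i+1} = r_i − f(r_i)/f′(r_i) mod 17^{i+2}, where f′(x) = 3x². Iterate:
  r_0 = 11 (mod 17)
  r_1 = 198 (mod 289)
  r_2 = 3377 (mod 4913)
Final: r = 3377 with f(r) ≡ 0 mod 17^3.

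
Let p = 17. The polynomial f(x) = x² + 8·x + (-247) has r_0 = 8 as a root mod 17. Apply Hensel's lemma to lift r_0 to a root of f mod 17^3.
r_2 = 2048 (mod 4913)

Hensel: r_{i+1} = r_i − f(r_i)·(f′(r_i))^{-1} mod 17^{i+2}, f′(x) = 2x + 8. Iterate:
  r_0 = 8 (mod 17)
  r_1 = 25 (mod 289)
  r_2 = 2048 (mod 4913)
Final: r = 2048 satisfies f(r) ≡ 0 mod 17^3.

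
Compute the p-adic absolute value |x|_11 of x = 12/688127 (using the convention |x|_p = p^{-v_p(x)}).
|12/688127|_11 = 14641

Step 1 — compute v_11(x) by factoring powers of 11 out of the numerator and denominator: v_11(12/688127) = -4. Step 2 — apply |x|_p = p^{-v_p(x)} = 11^{4} = 14641.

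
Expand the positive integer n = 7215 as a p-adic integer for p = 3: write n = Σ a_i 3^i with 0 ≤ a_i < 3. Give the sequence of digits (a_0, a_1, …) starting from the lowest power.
(a_0, a_1, …) = (0, 2, 0, 0, 2, 2, 0, 0, 1)

Repeated division by 3 gives the digits low-to-high: 7215 = 2·3^1 + 2·3^4 + 2·3^5 + 1·3^8. Digit sequence: (0, 2, 0, 0, 2, 2, 0, 0, 1).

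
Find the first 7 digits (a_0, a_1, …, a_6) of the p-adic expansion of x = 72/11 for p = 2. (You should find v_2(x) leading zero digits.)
(a_0, …, a_6) = (0, 0, 0, 1, 1, 0, 1)

v_2(72/11) = 3, so a_0 = ... = a_2 = 0. Factor out: x = 2^3 · u with u = 9/11 a unit in ℤ_2. Expand u iteratively via a_{v+i} = u_i mod 2, u_{i+1} = (u_i − a_{v+i})/2:
  u_0 = 9/11;  a_3 = 1;  u_1 = (u_0 − 1)/2 = -1/11
  u_1 = -1/11;  a_4 = 1;  u_2 = (u_1 − 1)/2 = -6/11
  u_2 = -6/11;  a_5 = 0;  u_3 = (u_2 − 0)/2 = -3/11
  u_3 = -3/11;  a_6 = 1;  u_4 = (u_3 − 1)/2 = -7/11
Digits: (0, 0, 0, 1, 1, 0, 1).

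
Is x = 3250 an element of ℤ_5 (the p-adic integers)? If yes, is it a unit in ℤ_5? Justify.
x ∈ ℤ_5 but not a unit; v_5(x) = 3 > 0

ℤ_5 = {x ∈ ℚ_5 : v_5(x) ≥ 0} and ℤ_5^× = {x ∈ ℤ_5 : v_5(x) = 0}. Here v_5(3250) = v_5(num) − v_5(den) = 3; compare against these criteria.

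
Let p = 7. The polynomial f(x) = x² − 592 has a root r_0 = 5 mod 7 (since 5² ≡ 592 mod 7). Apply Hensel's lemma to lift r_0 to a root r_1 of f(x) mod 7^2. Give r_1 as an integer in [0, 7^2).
r_1 = 47 (mod 49)

Hensel's recurrence: r_{i+1} = r_i − f(r_i)·(f′(r_i))^{-1} mod 7^{i+2}, with f′(x) = 2x. Iterate:
  r_0 = 5 (mod 7)
  r_1 = 47 (mod 49)
Final: r_1 = 47, and one checks f(r_1) ≡ 0 mod 7^2.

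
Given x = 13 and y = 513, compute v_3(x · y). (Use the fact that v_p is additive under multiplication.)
v_3(6669) = 3

v_p(x) = 0 (factor: 13 = 3^0 · 13); v_p(y) = 3 (factor: 513 = 3^3 · 19). Additivity: v_p(xy) = v_p(x) + v_p(y) = 0 + 3 = 3. (Direct check: xy = 6669 = 3^3 · (247).)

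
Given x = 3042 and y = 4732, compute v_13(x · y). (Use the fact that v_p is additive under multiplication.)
v_13(14394744) = 4

v_p(x) = 2 (factor: 3042 = 13^2 · 18); v_p(y) = 2 (factor: 4732 = 13^2 · 28). Additivity: v_p(xy) = v_p(x) + v_p(y) = 2 + 2 = 4. (Direct check: xy = 14394744 = 13^4 · (504).)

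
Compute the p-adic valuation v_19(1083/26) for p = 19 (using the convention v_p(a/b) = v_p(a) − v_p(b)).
v_19(1083/26) = 2

Factor powers of 19 from the numerator and denominator of the reduced fraction: 1083 = 19^2 · 3 and 26 = 19^0 · 26. Apply v_p(a/b) = v_p(a) − v_p(b): v_19(1083/26) = 2 − 0 = 2.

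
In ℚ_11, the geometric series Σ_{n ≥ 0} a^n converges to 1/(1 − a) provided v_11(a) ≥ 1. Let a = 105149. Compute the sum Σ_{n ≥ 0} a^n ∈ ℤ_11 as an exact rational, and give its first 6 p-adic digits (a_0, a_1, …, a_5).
Σ a^n = 1/(1 − a) = -1/105148;  first 6 digits = (1, 0, 0, 2, 7, 0)

v_11(a) = 3 ≥ 1, so the series converges in ℤ_11 to 1/(1 − a) = 1/(1 − 105149) = -1/105148. Expand this rational in ℤ_11: compute digits iteratively via d_i = x_i mod 11, x_{i+1} = (x_i − d_i)/11. The first 6 digits are (1, 0, 0, 2, 7, 0).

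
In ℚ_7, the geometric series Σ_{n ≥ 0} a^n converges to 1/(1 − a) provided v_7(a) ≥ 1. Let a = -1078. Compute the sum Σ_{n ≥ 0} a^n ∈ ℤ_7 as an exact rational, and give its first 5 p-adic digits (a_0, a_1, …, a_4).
Σ a^n = 1/(1 − a) = 1/1079;  first 5 digits = (1, 0, 6, 3, 0)

v_7(a) = 2 ≥ 1, so the series converges in ℤ_7 to 1/(1 − a) = 1/(1 − (-1078)) = 1/1079. Expand this rational in ℤ_7: compute digits iteratively via d_i = x_i mod 7, x_{i+1} = (x_i − d_i)/7. The first 5 digits are (1, 0, 6, 3, 0).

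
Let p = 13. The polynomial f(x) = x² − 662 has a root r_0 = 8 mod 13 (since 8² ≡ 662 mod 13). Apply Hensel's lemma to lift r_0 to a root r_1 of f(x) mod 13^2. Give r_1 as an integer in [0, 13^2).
r_1 = 151 (mod 169)

Hensel's recurrence: r_{i+1} = r_i − f(r_i)·(f′(r_i))^{-1} mod 13^{i+2}, with f′(x) = 2x. Iterate:
  r_0 = 8 (mod 13)
  r_1 = 151 (mod 169)
Final: r_1 = 151, and one checks f(r_1) ≡ 0 mod 13^2.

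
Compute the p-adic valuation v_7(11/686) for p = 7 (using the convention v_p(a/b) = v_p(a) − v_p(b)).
v_7(11/686) = -3

Factor powers of 7 from the numerator and denominator of the reduced fraction: 11 = 7^0 · 11 and 686 = 7^3 · 2. Apply v_p(a/b) = v_p(a) − v_p(b): v_7(11/686) = 0 − 3 = -3.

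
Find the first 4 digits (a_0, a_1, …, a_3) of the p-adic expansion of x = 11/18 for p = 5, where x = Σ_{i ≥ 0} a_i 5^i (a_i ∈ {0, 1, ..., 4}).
(a_0, …, a_3) = (2, 0, 3, 3)

v_5(11/18) = 0 (numerator and denominator both coprime to 5), so x ∈ ℤ_5^×. Compute digits iteratively via a_i = x_i mod 5, x_{i+1} = (x_i − a_i)/5, with x_0 = x:
  x_0 = 11/18;  a_0 = 2;  x_1 = (x_0 − 2)/5 = -5/18
  x_1 = -5/18;  a_1 = 0;  x_2 = (x_1 − 0)/5 = -1/18
  x_2 = -1/18;  a_2 = 3;  x_3 = (x_2 − 3)/5 = -11/18
  x_3 = -11/18;  a_3 = 3;  x_4 = (x_3 − 3)/5 = -13/18
Digits: (2, 0, 3, 3).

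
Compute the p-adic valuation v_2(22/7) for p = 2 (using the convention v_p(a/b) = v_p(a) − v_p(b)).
v_2(22/7) = 1

Factor powers of 2 from the numerator and denominator of the reduced fraction: 22 = 2^1 · 11 and 7 = 2^0 · 7. Apply v_p(a/b) = v_p(a) − v_p(b): v_2(22/7) = 1 − 0 = 1.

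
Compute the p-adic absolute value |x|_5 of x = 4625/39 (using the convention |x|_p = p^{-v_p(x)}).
|4625/39|_5 = 1/125

Step 1 — compute v_5(x) by factoring powers of 5 out of the numerator and denominator: v_5(4625/39) = 3. Step 2 — apply |x|_p = p^{-v_p(x)} = 5^{-3} = 1/125.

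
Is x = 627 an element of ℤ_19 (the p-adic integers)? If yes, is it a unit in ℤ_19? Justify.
x ∈ ℤ_19 but not a unit; v_19(x) = 1 > 0

ℤ_19 = {x ∈ ℚ_19 : v_19(x) ≥ 0} and ℤ_19^× = {x ∈ ℤ_19 : v_19(x) = 0}. Here v_19(627) = v_19(num) − v_19(den) = 1; compare against these criteria.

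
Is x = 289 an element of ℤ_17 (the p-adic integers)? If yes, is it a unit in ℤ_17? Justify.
x ∈ ℤ_17 but not a unit; v_17(x) = 2 > 0

ℤ_17 = {x ∈ ℚ_17 : v_17(x) ≥ 0} and ℤ_17^× = {x ∈ ℤ_17 : v_17(x) = 0}. Here v_17(289) = v_17(num) − v_17(den) = 2; compare against these criteria.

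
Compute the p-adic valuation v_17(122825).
v_17(122825) = 3

v_17(n) is the largest exponent k such that 17^k divides n. Factor out: 122825 = 17^3 · 25. (Sign doesn't affect v_p.) So v_17(122825) = 3.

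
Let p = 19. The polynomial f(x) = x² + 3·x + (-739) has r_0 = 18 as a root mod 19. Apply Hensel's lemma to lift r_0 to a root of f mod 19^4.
r_3 = 116982 (mod 130321)

Hensel: r_{i+1} = r_i − f(r_i)·(f′(r_i))^{-1} mod 19^{i+2}, f′(x) = 2x + 3. Iterate:
  r_0 = 18 (mod 19)
  r_1 = 18 (mod 361)
  r_2 = 379 (mod 6859)
  r_3 = 116982 (mod 130321)
Final: r = 116982 satisfies f(r) ≡ 0 mod 19^4.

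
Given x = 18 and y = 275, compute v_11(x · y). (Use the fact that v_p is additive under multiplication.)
v_11(4950) = 1

v_p(x) = 0 (factor: 18 = 11^0 · 18); v_p(y) = 1 (factor: 275 = 11^1 · 25). Additivity: v_p(xy) = v_p(x) + v_p(y) = 0 + 1 = 1. (Direct check: xy = 4950 = 11^1 · (450).)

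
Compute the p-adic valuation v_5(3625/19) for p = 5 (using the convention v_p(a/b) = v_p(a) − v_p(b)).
v_5(3625/19) = 3

Factor powers of 5 from the numerator and denominator of the reduced fraction: 3625 = 5^3 · 29 and 19 = 5^0 · 19. Apply v_p(a/b) = v_p(a) − v_p(b): v_5(3625/19) = 3 − 0 = 3.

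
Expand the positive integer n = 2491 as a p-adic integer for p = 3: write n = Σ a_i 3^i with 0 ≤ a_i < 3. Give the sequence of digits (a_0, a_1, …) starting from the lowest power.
(a_0, a_1, …) = (1, 2, 0, 2, 0, 1, 0, 1)

Repeated division by 3 gives the digits low-to-high: 2491 = 1 + 2·3^1 + 2·3^3 + 1·3^5 + 1·3^7. Digit sequence: (1, 2, 0, 2, 0, 1, 0, 1).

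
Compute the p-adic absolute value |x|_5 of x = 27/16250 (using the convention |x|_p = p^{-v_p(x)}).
|27/16250|_5 = 625

Step 1 — compute v_5(x) by factoring powers of 5 out of the numerator and denominator: v_5(27/16250) = -4. Step 2 — apply |x|_p = p^{-v_p(x)} = 5^{4} = 625.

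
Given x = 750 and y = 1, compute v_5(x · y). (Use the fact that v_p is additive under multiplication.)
v_5(750) = 3

v_p(x) = 3 (factor: 750 = 5^3 · 6); v_p(y) = 0 (factor: 1 = 5^0 · 1). Additivity: v_p(xy) = v_p(x) + v_p(y) = 3 + 0 = 3. (Direct check: xy = 750 = 5^3 · (6).)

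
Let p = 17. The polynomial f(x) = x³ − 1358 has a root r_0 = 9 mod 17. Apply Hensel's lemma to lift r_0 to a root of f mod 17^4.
r_3 = 22041 (mod 83521)

Hensel: r_{i+1} = r_i − f(r_i)/f′(r_i) mod 17^{i+2}, where f′(x) = 3x². Iterate:
  r_0 = 9 (mod 17)
  r_1 = 77 (mod 289)
  r_2 = 2389 (mod 4913)
  r_3 = 22041 (mod 83521)
Final: r = 22041 with f(r) ≡ 0 mod 17^4.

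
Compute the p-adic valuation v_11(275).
v_11(275) = 1

v_11(n) is the largest exponent k such that 11^k divides n. Factor out: 275 = 11^1 · 25. (Sign doesn't affect v_p.) So v_11(275) = 1.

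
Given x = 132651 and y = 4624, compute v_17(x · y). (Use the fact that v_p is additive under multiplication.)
v_17(613378224) = 5

v_p(x) = 3 (factor: 132651 = 17^3 · 27); v_p(y) = 2 (factor: 4624 = 17^2 · 16). Additivity: v_p(xy) = v_p(x) + v_p(y) = 3 + 2 = 5. (Direct check: xy = 613378224 = 17^5 · (432).)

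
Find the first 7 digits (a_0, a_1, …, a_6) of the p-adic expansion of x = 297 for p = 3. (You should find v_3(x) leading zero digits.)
(a_0, …, a_6) = (0, 0, 0, 2, 0, 1, 0)

v_3(297) = 3, so a_0 = ... = a_2 = 0. Factor out: x = 3^3 · u with u = 11 a unit in ℤ_3. Expand u iteratively via a_{v+i} = u_i mod 3, u_{i+1} = (u_i − a_{v+i})/3:
  u_0 = 11;  a_3 = 2;  u_1 = (u_0 − 2)/3 = 3
  u_1 = 3;  a_4 = 0;  u_2 = (u_1 − 0)/3 = 1
  u_2 = 1;  a_5 = 1;  u_3 = (u_2 − 1)/3 = 0
  u_3 = 0;  a_6 = 0;  u_4 = (u_3 − 0)/3 = 0
Digits: (0, 0, 0, 2, 0, 1, 0).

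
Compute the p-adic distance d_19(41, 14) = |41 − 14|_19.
d_19(41, 14) = 1

Step 1 — x − y = 41 − 14 = 27. Step 2 — v_19(27) = 0 (factor: 27 = (19^0 · 27); the sign does not affect v_p). Step 3 — |x − y|_19 = 19^{0} = 1.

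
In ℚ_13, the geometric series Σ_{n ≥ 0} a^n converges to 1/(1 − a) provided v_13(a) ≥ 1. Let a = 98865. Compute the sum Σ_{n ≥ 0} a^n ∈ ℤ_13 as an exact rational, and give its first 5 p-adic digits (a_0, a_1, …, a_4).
Σ a^n = 1/(1 − a) = -1/98864;  first 5 digits = (1, 0, 0, 6, 3)

v_13(a) = 3 ≥ 1, so the series converges in ℤ_13 to 1/(1 − a) = 1/(1 − 98865) = -1/98864. Expand this rational in ℤ_13: compute digits iteratively via d_i = x_i mod 13, x_{i+1} = (x_i − d_i)/13. The first 5 digits are (1, 0, 0, 6, 3).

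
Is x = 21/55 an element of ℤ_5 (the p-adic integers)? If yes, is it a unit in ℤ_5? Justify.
x ∉ ℤ_5 (v_5(x) = -1 < 0)

ℤ_5 = {x ∈ ℚ_5 : v_5(x) ≥ 0} and ℤ_5^× = {x ∈ ℤ_5 : v_5(x) = 0}. Here v_5(21/55) = v_5(num) − v_5(den) = -1; compare against these criteria.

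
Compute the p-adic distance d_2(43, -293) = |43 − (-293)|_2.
d_2(43, -293) = 1/16

Step 1 — x − y = 43 − (-293) = 336. Step 2 — v_2(336) = 4 (factor: 336 = (2^4 · 21); the sign does not affect v_p). Step 3 — |x − y|_2 = 2^{-4} = 1/16.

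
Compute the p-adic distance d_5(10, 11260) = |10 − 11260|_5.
d_5(10, 11260) = 1/625

Step 1 — x − y = 10 − 11260 = -11250. Step 2 — v_5(-11250) = 4 (factor: -11250 = −(5^4 · 18); the sign does not affect v_p). Step 3 — |x − y|_5 = 5^{-4} = 1/625.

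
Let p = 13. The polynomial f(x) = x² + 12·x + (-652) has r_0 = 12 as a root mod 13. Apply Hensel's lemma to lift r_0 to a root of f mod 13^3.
r_2 = 454 (mod 2197)

Hensel: r_{i+1} = r_i − f(r_i)·(f′(r_i))^{-1} mod 13^{i+2}, f′(x) = 2x + 12. Iterate:
  r_0 = 12 (mod 13)
  r_1 = 116 (mod 169)
  r_2 = 454 (mod 2197)
Final: r = 454 satisfies f(r) ≡ 0 mod 13^3.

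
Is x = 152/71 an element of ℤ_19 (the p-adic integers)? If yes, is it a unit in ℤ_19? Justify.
x ∈ ℤ_19 but not a unit; v_19(x) = 1 > 0

ℤ_19 = {x ∈ ℚ_19 : v_19(x) ≥ 0} and ℤ_19^× = {x ∈ ℤ_19 : v_19(x) = 0}. Here v_19(152/71) = v_19(num) − v_19(den) = 1; compare against these criteria.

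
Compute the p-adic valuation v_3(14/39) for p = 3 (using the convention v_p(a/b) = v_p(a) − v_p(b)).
v_3(14/39) = -1

Factor powers of 3 from the numerator and denominator of the reduced fraction: 14 = 3^0 · 14 and 39 = 3^1 · 13. Apply v_p(a/b) = v_p(a) − v_p(b): v_3(14/39) = 0 − 1 = -1.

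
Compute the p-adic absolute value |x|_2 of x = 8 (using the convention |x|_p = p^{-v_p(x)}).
|8|_2 = 1/8

Step 1 — compute v_2(x) by factoring powers of 2 out of the numerator and denominator: v_2(8) = 3. Step 2 — apply |x|_p = p^{-v_p(x)} = 2^{-3} = 1/8.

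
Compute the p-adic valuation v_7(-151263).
v_7(-151263) = 5

v_7(n) is the largest exponent k such that 7^k divides n. Factor out: -151263 = -7^5 · 9. (Sign doesn't affect v_p.) So v_7(-151263) = 5.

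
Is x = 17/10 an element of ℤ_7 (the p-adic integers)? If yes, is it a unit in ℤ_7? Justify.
x ∈ ℤ_7^× (unit); v_7(x) = 0

ℤ_7 = {x ∈ ℚ_7 : v_7(x) ≥ 0} and ℤ_7^× = {x ∈ ℤ_7 : v_7(x) = 0}. Here v_7(17/10) = v_7(num) − v_7(den) = 0; compare against these criteria.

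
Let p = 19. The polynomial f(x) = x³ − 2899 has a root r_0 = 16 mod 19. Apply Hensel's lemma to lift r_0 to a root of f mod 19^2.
r_1 = 92 (mod 361)

Hensel: r_{i+1} = r_i − f(r_i)/f′(r_i) mod 19^{i+2}, where f′(x) = 3x². Iterate:
  r_0 = 16 (mod 19)
  r_1 = 92 (mod 361)
Final: r = 92 with f(r) ≡ 0 mod 19^2.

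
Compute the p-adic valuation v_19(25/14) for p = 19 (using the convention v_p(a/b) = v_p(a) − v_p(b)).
v_19(25/14) = 0

Factor powers of 19 from the numerator and denominator of the reduced fraction: 25 = 19^0 · 25 and 14 = 19^0 · 14. Apply v_p(a/b) = v_p(a) − v_p(b): v_19(25/14) = 0 − 0 = 0.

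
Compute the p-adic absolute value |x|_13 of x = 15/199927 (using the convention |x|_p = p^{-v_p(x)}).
|15/199927|_13 = 28561

Step 1 — compute v_13(x) by factoring powers of 13 out of the numerator and denominator: v_13(15/199927) = -4. Step 2 — apply |x|_p = p^{-v_p(x)} = 13^{4} = 28561.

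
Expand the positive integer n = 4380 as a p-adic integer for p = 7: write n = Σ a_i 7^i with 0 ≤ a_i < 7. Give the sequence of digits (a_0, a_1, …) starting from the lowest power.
(a_0, a_1, …) = (5, 2, 5, 5, 1)

Repeated division by 7 gives the digits low-to-high: 4380 = 5 + 2·7^1 + 5·7^2 + 5·7^3 + 1·7^4. Digit sequence: (5, 2, 5, 5, 1).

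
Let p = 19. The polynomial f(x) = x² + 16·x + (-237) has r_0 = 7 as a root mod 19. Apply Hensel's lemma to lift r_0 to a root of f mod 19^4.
r_3 = 20755 (mod 130321)

Hensel: r_{i+1} = r_i − f(r_i)·(f′(r_i))^{-1} mod 19^{i+2}, f′(x) = 2x + 16. Iterate:
  r_0 = 7 (mod 19)
  r_1 = 178 (mod 361)
  r_2 = 178 (mod 6859)
  r_3 = 20755 (mod 130321)
Final: r = 20755 satisfies f(r) ≡ 0 mod 19^4.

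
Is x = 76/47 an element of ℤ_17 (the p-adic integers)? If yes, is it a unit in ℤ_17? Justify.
x ∈ ℤ_17^× (unit); v_17(x) = 0

ℤ_17 = {x ∈ ℚ_17 : v_17(x) ≥ 0} and ℤ_17^× = {x ∈ ℤ_17 : v_17(x) = 0}. Here v_17(76/47) = v_17(num) − v_17(den) = 0; compare against these criteria.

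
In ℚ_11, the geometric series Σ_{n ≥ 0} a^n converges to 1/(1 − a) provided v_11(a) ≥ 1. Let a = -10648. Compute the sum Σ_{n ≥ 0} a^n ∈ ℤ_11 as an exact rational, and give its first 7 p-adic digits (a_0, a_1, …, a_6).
Σ a^n = 1/(1 − a) = 1/10649;  first 7 digits = (1, 0, 0, 3, 10, 10, 8)

v_11(a) = 3 ≥ 1, so the series converges in ℤ_11 to 1/(1 − a) = 1/(1 − (-10648)) = 1/10649. Expand this rational in ℤ_11: compute digits iteratively via d_i = x_i mod 11, x_{i+1} = (x_i − d_i)/11. The first 7 digits are (1, 0, 0, 3, 10, 10, 8).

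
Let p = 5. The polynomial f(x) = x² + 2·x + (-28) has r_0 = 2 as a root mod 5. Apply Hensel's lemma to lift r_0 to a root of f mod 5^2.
r_1 = 22 (mod 25)

Hensel: r_{i+1} = r_i − f(r_i)·(f′(r_i))^{-1} mod 5^{i+2}, f′(x) = 2x + 2. Iterate:
  r_0 = 2 (mod 5)
  r_1 = 22 (mod 25)
Final: r = 22 satisfies f(r) ≡ 0 mod 5^2.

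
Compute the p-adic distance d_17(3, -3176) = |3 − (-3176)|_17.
d_17(3, -3176) = 1/289

Step 1 — x − y = 3 − (-3176) = 3179. Step 2 — v_17(3179) = 2 (factor: 3179 = (17^2 · 11); the sign does not affect v_p). Step 3 — |x − y|_17 = 17^{-2} = 1/289.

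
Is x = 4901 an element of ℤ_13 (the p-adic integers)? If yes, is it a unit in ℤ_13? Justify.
x ∈ ℤ_13 but not a unit; v_13(x) = 2 > 0

ℤ_13 = {x ∈ ℚ_13 : v_13(x) ≥ 0} and ℤ_13^× = {x ∈ ℤ_13 : v_13(x) = 0}. Here v_13(4901) = v_13(num) − v_13(den) = 2; compare against these criteria.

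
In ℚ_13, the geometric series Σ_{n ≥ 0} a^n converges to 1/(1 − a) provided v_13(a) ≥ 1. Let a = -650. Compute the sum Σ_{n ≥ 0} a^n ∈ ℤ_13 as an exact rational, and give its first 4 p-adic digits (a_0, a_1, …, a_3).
Σ a^n = 1/(1 − a) = 1/651;  first 4 digits = (1, 2, 0, 5)

v_13(a) = 1 ≥ 1, so the series converges in ℤ_13 to 1/(1 − a) = 1/(1 − (-650)) = 1/651. Expand this rational in ℤ_13: compute digits iteratively via d_i = x_i mod 13, x_{i+1} = (x_i − d_i)/13. The first 4 digits are (1, 2, 0, 5).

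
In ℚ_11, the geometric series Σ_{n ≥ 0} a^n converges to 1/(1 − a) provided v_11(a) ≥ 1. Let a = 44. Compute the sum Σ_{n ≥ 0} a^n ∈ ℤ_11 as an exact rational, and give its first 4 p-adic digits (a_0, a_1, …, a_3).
Σ a^n = 1/(1 − a) = -1/43;  first 4 digits = (1, 4, 5, 10)

v_11(a) = 1 ≥ 1, so the series converges in ℤ_11 to 1/(1 − a) = 1/(1 − 44) = -1/43. Expand this rational in ℤ_11: compute digits iteratively via d_i = x_i mod 11, x_{i+1} = (x_i − d_i)/11. The first 4 digits are (1, 4, 5, 10).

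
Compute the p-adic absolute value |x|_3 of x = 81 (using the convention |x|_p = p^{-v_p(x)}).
|81|_3 = 1/81

Step 1 — compute v_3(x) by factoring powers of 3 out of the numerator and denominator: v_3(81) = 4. Step 2 — apply |x|_p = p^{-v_p(x)} = 3^{-4} = 1/81.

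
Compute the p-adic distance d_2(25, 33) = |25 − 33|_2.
d_2(25, 33) = 1/8

Step 1 — x − y = 25 − 33 = -8. Step 2 — v_2(-8) = 3 (factor: -8 = −(2^3 · 1); the sign does not affect v_p). Step 3 — |x − y|_2 = 2^{-3} = 1/8.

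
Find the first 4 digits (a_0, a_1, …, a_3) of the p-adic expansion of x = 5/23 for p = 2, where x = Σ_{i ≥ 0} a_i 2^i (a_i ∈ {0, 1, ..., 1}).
(a_0, …, a_3) = (1, 1, 0, 0)

v_2(5/23) = 0 (numerator and denominator both coprime to 2), so x ∈ ℤ_2^×. Compute digits iteratively via a_i = x_i mod 2, x_{i+1} = (x_i − a_i)/2, with x_0 = x:
  x_0 = 5/23;  a_0 = 1;  x_1 = (x_0 − 1)/2 = -9/23
  x_1 = -9/23;  a_1 = 1;  x_2 = (x_1 − 1)/2 = -16/23
  x_2 = -16/23;  a_2 = 0;  x_3 = (x_2 − 0)/2 = -8/23
  x_3 = -8/23;  a_3 = 0;  x_4 = (x_3 − 0)/2 = -4/23
Digits: (1, 1, 0, 0).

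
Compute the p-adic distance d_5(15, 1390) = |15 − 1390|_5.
d_5(15, 1390) = 1/125

Step 1 — x − y = 15 − 1390 = -1375. Step 2 — v_5(-1375) = 3 (factor: -1375 = −(5^3 · 11); the sign does not affect v_p). Step 3 — |x − y|_5 = 5^{-3} = 1/125.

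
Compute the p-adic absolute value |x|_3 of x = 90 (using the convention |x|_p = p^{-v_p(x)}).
|90|_3 = 1/9

Step 1 — compute v_3(x) by factoring powers of 3 out of the numerator and denominator: v_3(90) = 2. Step 2 — apply |x|_p = p^{-v_p(x)} = 3^{-2} = 1/9.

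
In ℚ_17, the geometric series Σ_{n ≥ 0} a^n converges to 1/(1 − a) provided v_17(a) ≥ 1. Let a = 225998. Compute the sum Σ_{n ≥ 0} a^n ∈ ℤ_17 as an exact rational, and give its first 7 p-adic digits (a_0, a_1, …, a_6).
Σ a^n = 1/(1 − a) = -1/225997;  first 7 digits = (1, 0, 0, 12, 2, 0, 8)

v_17(a) = 3 ≥ 1, so the series converges in ℤ_17 to 1/(1 − a) = 1/(1 − 225998) = -1/225997. Expand this rational in ℤ_17: compute digits iteratively via d_i = x_i mod 17, x_{i+1} = (x_i − d_i)/17. The first 7 digits are (1, 0, 0, 12, 2, 0, 8).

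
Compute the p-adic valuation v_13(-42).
v_13(-42) = 0

v_13(n) is the largest exponent k such that 13^k divides n. Factor out: -42 = -13^0 · 42. (Sign doesn't affect v_p.) So v_13(-42) = 0.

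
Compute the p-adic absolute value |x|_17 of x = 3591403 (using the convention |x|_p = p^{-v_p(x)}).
|3591403|_17 = 1/83521

Step 1 — compute v_17(x) by factoring powers of 17 out of the numerator and denominator: v_17(3591403) = 4. Step 2 — apply |x|_p = p^{-v_p(x)} = 17^{-4} = 1/83521.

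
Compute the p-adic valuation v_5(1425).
v_5(1425) = 2

v_5(n) is the largest exponent k such that 5^k divides n. Factor out: 1425 = 5^2 · 57. (Sign doesn't affect v_p.) So v_5(1425) = 2.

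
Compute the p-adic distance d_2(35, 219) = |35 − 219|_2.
d_2(35, 219) = 1/8

Step 1 — x − y = 35 − 219 = -184. Step 2 — v_2(-184) = 3 (factor: -184 = −(2^3 · 23); the sign does not affect v_p). Step 3 — |x − y|_2 = 2^{-3} = 1/8.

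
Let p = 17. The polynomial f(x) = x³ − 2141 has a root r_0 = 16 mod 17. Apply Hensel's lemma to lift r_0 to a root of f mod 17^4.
r_3 = 53600 (mod 83521)

Hensel: r_{i+1} = r_i − f(r_i)/f′(r_i) mod 17^{i+2}, where f′(x) = 3x². Iterate:
  r_0 = 16 (mod 17)
  r_1 = 135 (mod 289)
  r_2 = 4470 (mod 4913)
  r_3 = 53600 (mod 83521)
Final: r = 53600 with f(r) ≡ 0 mod 17^4.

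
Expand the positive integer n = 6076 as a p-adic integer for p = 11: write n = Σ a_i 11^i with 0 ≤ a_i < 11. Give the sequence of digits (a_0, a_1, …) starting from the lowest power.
(a_0, a_1, …) = (4, 2, 6, 4)

Repeated division by 11 gives the digits low-to-high: 6076 = 4 + 2·11^1 + 6·11^2 + 4·11^3. Digit sequence: (4, 2, 6, 4).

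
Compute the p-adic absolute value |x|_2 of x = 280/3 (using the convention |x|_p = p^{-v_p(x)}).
|280/3|_2 = 1/8

Step 1 — compute v_2(x) by factoring powers of 2 out of the numerator and denominator: v_2(280/3) = 3. Step 2 — apply |x|_p = p^{-v_p(x)} = 2^{-3} = 1/8.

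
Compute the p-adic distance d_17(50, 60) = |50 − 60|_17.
d_17(50, 60) = 1

Step 1 — x − y = 50 − 60 = -10. Step 2 — v_17(-10) = 0 (factor: -10 = −(17^0 · 10); the sign does not affect v_p). Step 3 — |x − y|_17 = 17^{0} = 1.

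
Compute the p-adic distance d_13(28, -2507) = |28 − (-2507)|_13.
d_13(28, -2507) = 1/169

Step 1 — x − y = 28 − (-2507) = 2535. Step 2 — v_13(2535) = 2 (factor: 2535 = (13^2 · 15); the sign does not affect v_p). Step 3 — |x − y|_13 = 13^{-2} = 1/169.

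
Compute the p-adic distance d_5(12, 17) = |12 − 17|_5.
d_5(12, 17) = 1/5

Step 1 — x − y = 12 − 17 = -5. Step 2 — v_5(-5) = 1 (factor: -5 = −(5^1 · 1); the sign does not affect v_p). Step 3 — |x − y|_5 = 5^{-1} = 1/5.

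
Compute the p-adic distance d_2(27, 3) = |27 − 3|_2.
d_2(27, 3) = 1/8

Step 1 — x − y = 27 − 3 = 24. Step 2 — v_2(24) = 3 (factor: 24 = (2^3 · 3); the sign does not affect v_p). Step 3 — |x − y|_2 = 2^{-3} = 1/8.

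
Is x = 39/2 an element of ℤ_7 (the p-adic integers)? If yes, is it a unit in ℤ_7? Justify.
x ∈ ℤ_7^× (unit); v_7(x) = 0

ℤ_7 = {x ∈ ℚ_7 : v_7(x) ≥ 0} and ℤ_7^× = {x ∈ ℤ_7 : v_7(x) = 0}. Here v_7(39/2) = v_7(num) − v_7(den) = 0; compare against these criteria.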